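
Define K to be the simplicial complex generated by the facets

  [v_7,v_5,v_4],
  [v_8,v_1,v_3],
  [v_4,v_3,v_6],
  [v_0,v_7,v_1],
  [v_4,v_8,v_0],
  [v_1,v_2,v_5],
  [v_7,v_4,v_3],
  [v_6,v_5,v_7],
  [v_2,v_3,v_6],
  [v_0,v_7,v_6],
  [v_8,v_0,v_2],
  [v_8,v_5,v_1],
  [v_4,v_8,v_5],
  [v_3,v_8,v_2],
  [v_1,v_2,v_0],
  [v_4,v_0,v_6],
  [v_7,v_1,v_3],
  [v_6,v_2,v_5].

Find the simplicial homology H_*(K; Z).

Fix the vertex order v_0 < v_1 < v_2 < v_3 < v_4 < v_5 < v_6 < v_7 < v_8 and write every simplex with vertices in increasing order. Then dim K = 2 and the simplices of K are:

  0-simplices (9): [v_0], [v_1], [v_2], [v_3], [v_4], [v_5], [v_6], [v_7], [v_8]
  1-simplices (27): (27 of them)
  2-simplices (18): (18 of them)

Hence C_0 ≅ Z^9, C_1 ≅ Z^27, C_2 ≅ Z^18.

∂_1: C_1 → C_0 sends each edge [p,q] (with p < q) to q − p.
This gives a 9×27 integer matrix of rank 8; reducing to Smith normal form yields diagonal entries (1,1,1,1,1,1,1,1).

The boundary map ∂_2: C_2 → C_1 sends each 2-simplex [p,q,r] to [q,r] − [p,r] + [p,q]. For instance
  ∂[v_1,v_3,v_8] = [v_3,v_8] − [v_1,v_8] + [v_1,v_3],
  ∂[v_3,v_4,v_7] = [v_4,v_7] − [v_3,v_7] + [v_3,v_4].
The resulting 27×18 matrix has rank 18, and its Smith normal form has invariant factors (1,1,1,1,1,1,1,1,1,1,1,1,1,1,1,1,1,2).

Reading off H_k = ker ∂_k / im ∂_{k+1}:

  H_0: rank C_0 − rank ∂_1 = 9 − 8 = 1, and the invariant factors of ∂_1 are all 1, so H_0 ≅ Z.
  H_1: rank ker ∂_1 − rank ∂_2 = (27 − 8) − 18 = 1, and ∂_2 has invariant factor 2 > 1, so H_1 ≅ Z × Z/2.
  H_2: rank ker ∂_2 − rank ∂_3 = (18 − 18) − 0 = 0, and there is no ∂_3, so H_2 ≅ 0.

H_0 = Z,  H_1 = Z × Z/2,  H_2 = 0.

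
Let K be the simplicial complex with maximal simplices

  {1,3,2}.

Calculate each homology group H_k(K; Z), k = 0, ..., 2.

Order the vertices as 1 < 2 < 3. Listing each simplex with vertices in this order, K has dimension 2 with simplices:

  0-simplices (3): [1], [2], [3]
  1-simplices (3): [1,2], [1,3], [2,3]
  2-simplices (1): [1,2,3]

Hence C_0 ≅ Z^3, C_1 ≅ Z^3, C_2 ≅ Z^1.

∂_1: C_1 → C_0 maps an edge to its endpoints' difference, ∂[p,q] = q − p. For instance
  ∂[1,3] = [3] − [1].
This gives a 3×3 integer matrix of rank 2; reducing to Smith normal form yields diagonal entries (1,1).

The boundary map ∂_2: C_2 → C_1 acts by ∂[p,q,r] = [q,r] − [p,r] + [p,q]. For instance
  ∂[1,2,3] = [2,3] − [1,3] + [1,2].
This gives a 3×1 integer matrix of rank 1; reducing to Smith normal form yields diagonal entries (1).

Reading off H_k = ker ∂_k / im ∂_{k+1}:

  H_0: rank C_0 − rank ∂_1 = 3 − 2 = 1, and the invariant factors of ∂_1 are all 1, so H_0 ≅ Z.
  H_1: rank ker ∂_1 − rank ∂_2 = (3 − 2) − 1 = 0, and the invariant factors of ∂_2 are all 1, so H_1 ≅ 0.
  H_2: rank ker ∂_2 − rank ∂_3 = (1 − 1) − 0 = 0, and there is no ∂_3, so H_2 ≅ 0.

As a check, the Euler characteristic is 3 − 3 + 1 = 1, which agrees with 1 − 0 + 0 = 1.
(K is a triangulation of the 2-simplex.)

H_0 ≅ Z,  H_1 = 0,  H_2 = 0.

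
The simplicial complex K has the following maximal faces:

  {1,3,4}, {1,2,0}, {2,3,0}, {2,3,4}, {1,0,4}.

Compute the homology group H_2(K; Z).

Fix the vertex order 0 < 1 < 2 < 3 < 4 and write every simplex with vertices in increasing order. Then dim K = 2 and the simplices of K are:

  0-simplices (5): [0], [1], [2], [3], [4]
  1-simplices (10): [0,1], [0,2], [0,3], [0,4], [1,2], [1,3], [1,4], [2,3], [2,4], [3,4]
  2-simplices (5): [0,1,2], [0,1,4], [0,2,3], [1,3,4], [2,3,4]

Hence C_0 ≅ Z^5, C_1 ≅ Z^10, C_2 ≅ Z^5.

The boundary map ∂_1: C_1 → C_0 sends each edge [p,q] (with p < q) to q − p.
The 5×10 boundary matrix has rank 4 and Smith normal form diag(1,1,1,1).

The boundary map ∂_2: C_2 → C_1 maps a triangle to the signed sum of its edges. For instance
  ∂[1,3,4] = [3,4] − [1,4] + [1,3],
  ∂[0,2,3] = [2,3] − [0,3] + [0,2].
The 10×5 boundary matrix has rank 5 and Smith normal form diag(1,1,1,1,1).

Computing H_k = (kernel of ∂_k) / (image of ∂_{k+1}):

  H_2: rank ker ∂_2 − rank ∂_3 = (5 − 5) − 0 = 0, and there is no ∂_3, so H_2 = 0.

H_2 ≅ 0.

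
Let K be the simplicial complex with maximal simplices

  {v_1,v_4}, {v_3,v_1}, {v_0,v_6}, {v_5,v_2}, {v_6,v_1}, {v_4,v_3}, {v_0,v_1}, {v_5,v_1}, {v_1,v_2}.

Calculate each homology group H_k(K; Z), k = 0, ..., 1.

H_0 ≅ Z,  H_1 ≅ Z^3.

Order the vertices as v_0 < v_1 < v_2 < v_3 < v_4 < v_5 < v_6. Listing each simplex with vertices in this order, K has dimension 1 with simplices:

  0-simplices (7): [v_0], [v_1], [v_2], [v_3], [v_4], [v_5], [v_6]
  1-simplices (9): [v_0,v_1], [v_0,v_6], [v_1,v_2], [v_1,v_3], [v_1,v_4], [v_1,v_5], [v_1,v_6], [v_2,v_5], [v_3,v_4]

so the chain groups are C_0 ≅ Z^7, C_1 ≅ Z^9.

The boundary map ∂_1: C_1 → C_0 sends each edge [p,q] (with p < q) to q − p.
This gives a 7×9 integer matrix of rank 6; reducing to Smith normal form yields diagonal entries (1,1,1,1,1,1).

Reading off H_k = ker ∂_k / im ∂_{k+1}:

  H_0: rank C_0 − rank ∂_1 = 7 − 6 = 1, and the invariant factors of ∂_1 are all 1, so H_0 ≅ Z.
  H_1: rank ker ∂_1 − rank ∂_2 = (9 − 6) − 0 = 3, and there is no ∂_2, so H_1 ≅ Z^3.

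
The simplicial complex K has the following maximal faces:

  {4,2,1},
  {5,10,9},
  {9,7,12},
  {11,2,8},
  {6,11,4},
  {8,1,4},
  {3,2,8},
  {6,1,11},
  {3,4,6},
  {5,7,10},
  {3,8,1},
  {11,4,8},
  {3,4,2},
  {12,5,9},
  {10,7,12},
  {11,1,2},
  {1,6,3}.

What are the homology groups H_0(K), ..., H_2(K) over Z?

H_0 ≅ Z^2,  H_1 ≅ Z ⊕ Z/2,  H_2 = 0.

Order the vertices as 1 < 2 < 3 < 4 < 5 < 6 < 7 < 8 < 9 < 10 < 11 < 12. Listing each simplex with vertices in this order, K has dimension 2 with simplices:

  0-simplices (12): [1], [2], [3], [4], [5], [6], [7], [8], [9], [10], [11], [12]
  1-simplices (28): (28 of them)
  2-simplices (17): (17 of them)

Hence C_0 ≅ Z^12, C_1 ≅ Z^28, C_2 ≅ Z^17.

The boundary map ∂_1: C_1 → C_0 is given by ∂[p,q] = [q] − [p].
The 12×28 boundary matrix has rank 10 and Smith normal form diag(1,1,1,1,1,1,1,1,1,1).

The boundary map ∂_2: C_2 → C_1 acts by ∂[p,q,r] = [q,r] − [p,r] + [p,q]. For instance
  ∂[2,8,11] = [8,11] − [2,11] + [2,8],
  ∂[1,2,11] = [2,11] − [1,11] + [1,2].
As a 28×17 matrix over Z this has rank 17, with invariant factors (1,1,1,1,1,1,1,1,1,1,1,1,1,1,1,1,2).

Computing H_k = (kernel of ∂_k) / (image of ∂_{k+1}):

  H_0: rank C_0 − rank ∂_1 = 12 − 10 = 2, and the invariant factors of ∂_1 are all 1, so H_0 ≅ Z^2.
  H_1: rank ker ∂_1 − rank ∂_2 = (28 − 10) − 17 = 1, and ∂_2 has invariant factor 2 > 1, so H_1 ≅ Z ⊕ Z/2.
  H_2: rank ker ∂_2 − rank ∂_3 = (17 − 17) − 0 = 0, and there is no ∂_3, so H_2 ≅ 0.

As a check, the Euler characteristic is 12 − 28 + 17 = 1, which agrees with 2 − 1 + 0 = 1.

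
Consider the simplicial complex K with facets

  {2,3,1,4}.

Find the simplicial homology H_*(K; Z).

Take the total order 1 < 2 < 3 < 4 on the vertex set. Then K (dimension 3) consists of the simplices:

  0-simplices (4): [1], [2], [3], [4]
  1-simplices (6): [1,2], [1,3], [1,4], [2,3], [2,4], [3,4]
  2-simplices (4): [1,2,3], [1,2,4], [1,3,4], [2,3,4]
  3-simplices (1): [1,2,3,4]

so the chain groups are C_0 ≅ Z^4, C_1 ≅ Z^6, C_2 ≅ Z^4, C_3 ≅ Z^1.

The boundary map ∂_1: C_1 → C_0 maps an edge to its endpoints' difference, ∂[p,q] = q − p. For instance
  ∂[3,4] = [4] − [3].
This gives a 4×6 integer matrix of rank 3; reducing to Smith normal form yields diagonal entries (1,1,1).

Boundary ∂_2: C_2 → C_1 maps a triangle to the signed sum of its edges. For instance
  ∂[1,2,3] = [2,3] − [1,3] + [1,2],
  ∂[1,3,4] = [3,4] − [1,4] + [1,3].
As a 6×4 matrix over Z this has rank 3, with invariant factors (1,1,1).

∂_3: C_3 → C_2 sends each 3-simplex σ to the alternating sum Σ_i (−1)^i (σ with its i-th vertex removed). For instance
  ∂[1,2,3,4] = [2,3,4] − [1,3,4] + [1,2,4] − [1,2,3].
The 4×1 boundary matrix has rank 1 and Smith normal form diag(1).

From H_k ≅ ker(∂_k) / im(∂_{k+1}) we obtain:

  H_0: rank C_0 − rank ∂_1 = 4 − 3 = 1, and the invariant factors of ∂_1 are all 1, so H_0 = Z.
  H_1: rank ker ∂_1 − rank ∂_2 = (6 − 3) − 3 = 0, and the invariant factors of ∂_2 are all 1, so H_1 = 0.
  H_2: rank ker ∂_2 − rank ∂_3 = (4 − 3) − 1 = 0, and the invariant factors of ∂_3 are all 1, so H_2 = 0.
  H_3: rank ker ∂_3 − rank ∂_4 = (1 − 1) − 0 = 0, and there is no ∂_4, so H_3 = 0.

(K is a triangulation of the 3-simplex.)

H_0 ≅ Z,  H_1 = 0,  H_2 = 0,  H_3 = 0.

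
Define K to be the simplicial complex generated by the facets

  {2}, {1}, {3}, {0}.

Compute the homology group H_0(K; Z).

H_0 = Z^4.

We work with the vertex ordering 0 < 1 < 2 < 3. The simplices of K, each written with vertices in increasing order, are:

  0-simplices (4): [0], [1], [2], [3]

so the chain groups are C_0 ≅ Z^4.

Computing H_k = (kernel of ∂_k) / (image of ∂_{k+1}):

  H_0: rank C_0 − rank ∂_1 = 4 − 0 = 4, and there is no ∂_1, so H_0 = Z^4.

(K is a triangulation of a set of 4 points.)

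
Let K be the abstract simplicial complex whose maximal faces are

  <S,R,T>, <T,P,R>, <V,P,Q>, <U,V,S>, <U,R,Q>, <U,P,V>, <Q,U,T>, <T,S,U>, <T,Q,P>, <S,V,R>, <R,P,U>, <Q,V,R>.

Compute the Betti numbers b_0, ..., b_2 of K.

b_0 = 1, b_1 = 0, b_2 = 0.

Take the total order P < Q < R < S < T < U < V on the vertex set. Then K (dimension 2) consists of the simplices:

  0-simplices (7): P, Q, R, S, T, U, V
  1-simplices (18): PQ, PR, PT, PU, PV, QR, QT, QU, QV, RS, RT, RU, RV, ST, SU, SV, TU, UV
  2-simplices (12): PQT, PQV, PRT, PRU, PUV, QRU, QRV, QTU, RST, RSV, STU, SUV

so the chain groups are C_0 ≅ Z^7, C_1 ≅ Z^18, C_2 ≅ Z^12.

The boundary map ∂_1: C_1 → C_0 sends each edge [p,q] (with p < q) to q − p.
The 7×18 boundary matrix has rank 6 and Smith normal form diag(1,1,1,1,1,1).

∂_2: C_2 → C_1 acts by ∂[p,q,r] = [q,r] − [p,r] + [p,q]. For instance
  ∂PUV = UV − PV + PU,
  ∂PQV = QV − PV + PQ.
As a 18×12 matrix over Z this has rank 12, with invariant factors (1,1,1,1,1,1,1,1,1,1,1,2).

From H_k ≅ ker(∂_k) / im(∂_{k+1}) we obtain:

  H_0: rank C_0 − rank ∂_1 = 7 − 6 = 1, and the invariant factors of ∂_1 are all 1, so H_0 = Z.
  H_1: rank ker ∂_1 − rank ∂_2 = (18 − 6) − 12 = 0, and ∂_2 has invariant factor 2 > 1, so H_1 = Z/2.
  H_2: rank ker ∂_2 − rank ∂_3 = (12 − 12) − 0 = 0, and there is no ∂_3, so H_2 = 0.

Hence the Betti numbers are b_0 = 1, b_1 = 0, b_2 = 0.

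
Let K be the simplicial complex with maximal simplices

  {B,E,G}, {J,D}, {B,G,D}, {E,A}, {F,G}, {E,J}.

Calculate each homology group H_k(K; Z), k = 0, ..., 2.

H_0 ≅ Z,  H_1 ≅ Z,  H_2 = 0.

Take the total order A < B < D < E < F < G < J on the vertex set. Then K (dimension 2) consists of the simplices:

  0-simplices (7): A, B, D, E, F, G, J
  1-simplices (9): AE, BD, BE, BG, DG, DJ, EG, EJ, FG
  2-simplices (2): BDG, BEG

Hence C_0 ≅ Z^7, C_1 ≅ Z^9, C_2 ≅ Z^2.

The boundary map ∂_1: C_1 → C_0 maps an edge to its endpoints' difference, ∂[p,q] = q − p.
As a 7×9 matrix over Z this has rank 6, with invariant factors (1,1,1,1,1,1).

Boundary ∂_2: C_2 → C_1 maps a triangle to the signed sum of its edges. For instance
  ∂BEG = EG − BG + BE,
  ∂BDG = DG − BG + BD.
This gives a 9×2 integer matrix of rank 2; reducing to Smith normal form yields diagonal entries (1,1).

From H_k ≅ ker(∂_k) / im(∂_{k+1}) we obtain:

  H_0: rank C_0 − rank ∂_1 = 7 − 6 = 1, and the invariant factors of ∂_1 are all 1, so H_0 = Z.
  H_1: rank ker ∂_1 − rank ∂_2 = (9 − 6) − 2 = 1, and the invariant factors of ∂_2 are all 1, so H_1 = Z.
  H_2: rank ker ∂_2 − rank ∂_3 = (2 − 2) − 0 = 0, and there is no ∂_3, so H_2 = 0.

As a check, the Euler characteristic is 7 − 9 + 2 = 0, which agrees with 1 − 1 + 0 = 0.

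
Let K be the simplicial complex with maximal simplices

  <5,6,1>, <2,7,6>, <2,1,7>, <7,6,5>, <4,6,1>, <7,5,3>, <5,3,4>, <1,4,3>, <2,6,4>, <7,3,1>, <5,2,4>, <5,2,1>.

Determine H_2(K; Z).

Fix the vertex order 1 < 2 < 3 < 4 < 5 < 6 < 7 and write every simplex with vertices in increasing order. Then dim K = 2 and the simplices of K are:

  0-simplices (7): [1], [2], [3], [4], [5], [6], [7]
  1-simplices (18): [1,2], [1,3], [1,4], [1,5], [1,6], [1,7], [2,4], [2,5], [2,6], [2,7], [3,4], [3,5], [3,7], [4,5], [4,6], [5,6], [5,7], [6,7]
  2-simplices (12): [1,2,5], [1,2,7], [1,3,4], [1,3,7], [1,4,6], [1,5,6], [2,4,5], [2,4,6], [2,6,7], [3,4,5], [3,5,7], [5,6,7]

Hence C_0 ≅ Z^7, C_1 ≅ Z^18, C_2 ≅ Z^12.

Boundary ∂_1: C_1 → C_0 maps an edge to its endpoints' difference, ∂[p,q] = q − p.
The 7×18 boundary matrix has rank 6 and Smith normal form diag(1,1,1,1,1,1).

The boundary map ∂_2: C_2 → C_1 sends each 2-simplex [p,q,r] to [q,r] − [p,r] + [p,q]. For instance
  ∂[1,3,4] = [3,4] − [1,4] + [1,3],
  ∂[2,6,7] = [6,7] − [2,7] + [2,6].
The 18×12 boundary matrix has rank 12 and Smith normal form diag(1,1,1,1,1,1,1,1,1,1,1,2).

From H_k ≅ ker(∂_k) / im(∂_{k+1}) we obtain:

  H_2: rank ker ∂_2 − rank ∂_3 = (12 − 12) − 0 = 0, and there is no ∂_3, so H_2 = 0.

(K is a triangulation of the real projective plane RP^2.)

H_2 ≅ 0.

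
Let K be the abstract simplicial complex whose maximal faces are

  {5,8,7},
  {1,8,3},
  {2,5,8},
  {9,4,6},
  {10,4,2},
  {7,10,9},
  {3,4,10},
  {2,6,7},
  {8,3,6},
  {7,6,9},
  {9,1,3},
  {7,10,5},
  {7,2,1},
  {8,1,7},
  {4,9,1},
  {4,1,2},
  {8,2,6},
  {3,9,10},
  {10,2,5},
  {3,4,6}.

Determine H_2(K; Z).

H_2 ≅ 0.

We work with the vertex ordering 1 < 2 < 3 < 4 < 5 < 6 < 7 < 8 < 9 < 10. The simplices of K, each written with vertices in increasing order, are:

  0-simplices (10): [1], [2], [3], [4], [5], [6], [7], [8], [9], [10]
  1-simplices (30): (30 of them)
  2-simplices (20): (20 of them)

giving chain groups C_0 ≅ Z^10, C_1 ≅ Z^30, C_2 ≅ Z^20.

Boundary ∂_1: C_1 → C_0 sends each edge [p,q] (with p < q) to q − p. For instance
  ∂[5,7] = [7] − [5].
This gives a 10×30 integer matrix of rank 9; reducing to Smith normal form yields diagonal entries (1,1,1,1,1,1,1,1,1).

Boundary ∂_2: C_2 → C_1 maps a triangle to the signed sum of its edges. For instance
  ∂[1,3,8] = [3,8] − [1,8] + [1,3],
  ∂[3,6,8] = [6,8] − [3,8] + [3,6].
As a 30×20 matrix over Z this has rank 20, with invariant factors (1,1,1,1,1,1,1,1,1,1,1,1,1,1,1,1,1,1,1,2).

From H_k ≅ ker(∂_k) / im(∂_{k+1}) we obtain:

  H_2: rank ker ∂_2 − rank ∂_3 = (20 − 20) − 0 = 0, and there is no ∂_3, so H_2 = 0.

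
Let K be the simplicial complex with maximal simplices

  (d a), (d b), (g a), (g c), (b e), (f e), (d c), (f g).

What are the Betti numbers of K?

Fix the vertex order a < b < c < d < e < f < g and write every simplex with vertices in increasing order. Then dim K = 1 and the simplices of K are:

  0-simplices (7): a, b, c, d, e, f, g
  1-simplices (8): ad, ag, bd, be, cd, cg, ef, fg

Hence C_0 ≅ Z^7, C_1 ≅ Z^8.

Boundary ∂_1: C_1 → C_0 maps an edge to its endpoints' difference, ∂[p,q] = q − p.
The 7×8 boundary matrix has rank 6 and Smith normal form diag(1,1,1,1,1,1).

Now H_k = ker ∂_k / im ∂_{k+1}, so:

  H_0: rank C_0 − rank ∂_1 = 7 − 6 = 1, and the invariant factors of ∂_1 are all 1, so H_0 ≅ Z.
  H_1: rank ker ∂_1 − rank ∂_2 = (8 − 6) − 0 = 2, and there is no ∂_2, so H_1 ≅ Z^2.

Hence the Betti numbers are b_0 = 1, b_1 = 2.

b_0 = 1, b_1 = 2.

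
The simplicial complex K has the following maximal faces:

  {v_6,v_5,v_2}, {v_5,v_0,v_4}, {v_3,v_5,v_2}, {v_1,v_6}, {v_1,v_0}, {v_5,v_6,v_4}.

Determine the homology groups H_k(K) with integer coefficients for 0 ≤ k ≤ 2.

H_0 ≅ Z,  H_1 ≅ Z,  H_2 = 0.

Take the total order v_0 < v_1 < v_2 < v_3 < v_4 < v_5 < v_6 on the vertex set. Then K (dimension 2) consists of the simplices:

  0-simplices (7): [v_0], [v_1], [v_2], [v_3], [v_4], [v_5], [v_6]
  1-simplices (11): [v_0,v_1], [v_0,v_4], [v_0,v_5], [v_1,v_6], [v_2,v_3], [v_2,v_5], [v_2,v_6], [v_3,v_5], [v_4,v_5], [v_4,v_6], [v_5,v_6]
  2-simplices (4): [v_0,v_4,v_5], [v_2,v_3,v_5], [v_2,v_5,v_6], [v_4,v_5,v_6]

Hence C_0 ≅ Z^7, C_1 ≅ Z^11, C_2 ≅ Z^4.

Boundary ∂_1: C_1 → C_0 maps an edge to its endpoints' difference, ∂[p,q] = q − p.
The 7×11 boundary matrix has rank 6 and Smith normal form diag(1,1,1,1,1,1).

The boundary map ∂_2: C_2 → C_1 acts by ∂[p,q,r] = [q,r] − [p,r] + [p,q]. For instance
  ∂[v_2,v_3,v_5] = [v_3,v_5] − [v_2,v_5] + [v_2,v_3],
  ∂[v_2,v_5,v_6] = [v_5,v_6] − [v_2,v_6] + [v_2,v_5].
As a 11×4 matrix over Z this has rank 4, with invariant factors (1,1,1,1).

Reading off H_k = ker ∂_k / im ∂_{k+1}:

  H_0: rank C_0 − rank ∂_1 = 7 − 6 = 1, and the invariant factors of ∂_1 are all 1, so H_0 = Z.
  H_1: rank ker ∂_1 − rank ∂_2 = (11 − 6) − 4 = 1, and the invariant factors of ∂_2 are all 1, so H_1 = Z.
  H_2: rank ker ∂_2 − rank ∂_3 = (4 − 4) − 0 = 0, and there is no ∂_3, so H_2 = 0.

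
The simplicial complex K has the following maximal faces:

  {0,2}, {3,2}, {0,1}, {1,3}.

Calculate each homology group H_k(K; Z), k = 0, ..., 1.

H_0 = Z,  H_1 = Z.

We work with the vertex ordering 0 < 1 < 2 < 3. The simplices of K, each written with vertices in increasing order, are:

  0-simplices (4): [0], [1], [2], [3]
  1-simplices (4): [0,1], [0,2], [1,3], [2,3]

Hence C_0 ≅ Z^4, C_1 ≅ Z^4.

Boundary ∂_1: C_1 → C_0 sends each edge [p,q] (with p < q) to q − p.
The 4×4 boundary matrix has rank 3 and Smith normal form diag(1,1,1).

Now H_k = ker ∂_k / im ∂_{k+1}, so:

  H_0: rank C_0 − rank ∂_1 = 4 − 3 = 1, and the invariant factors of ∂_1 are all 1, so H_0 ≅ Z.
  H_1: rank ker ∂_1 − rank ∂_2 = (4 − 3) − 0 = 1, and there is no ∂_2, so H_1 ≅ Z.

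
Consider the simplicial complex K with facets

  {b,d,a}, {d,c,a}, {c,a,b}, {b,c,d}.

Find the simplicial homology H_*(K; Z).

Fix the vertex order a < b < c < d and write every simplex with vertices in increasing order. Then dim K = 2 and the simplices of K are:

  0-simplices (4): a, b, c, d
  1-simplices (6): ab, ac, ad, bc, bd, cd
  2-simplices (4): abc, abd, acd, bcd

giving chain groups C_0 ≅ Z^4, C_1 ≅ Z^6, C_2 ≅ Z^4.

∂_1: C_1 → C_0 sends each edge [p,q] (with p < q) to q − p. For instance
  ∂ab = b − a.
The 4×6 boundary matrix has rank 3 and Smith normal form diag(1,1,1).

The boundary map ∂_2: C_2 → C_1 sends each 2-simplex [p,q,r] to [q,r] − [p,r] + [p,q]. For instance
  ∂bcd = cd − bd + bc,
  ∂abd = bd − ad + ab.
This gives a 6×4 integer matrix of rank 3; reducing to Smith normal form yields diagonal entries (1,1,1).

Computing H_k = (kernel of ∂_k) / (image of ∂_{k+1}):

  H_0: rank C_0 − rank ∂_1 = 4 − 3 = 1, and the invariant factors of ∂_1 are all 1, so H_0 ≅ Z.
  H_1: rank ker ∂_1 − rank ∂_2 = (6 − 3) − 3 = 0, and the invariant factors of ∂_2 are all 1, so H_1 ≅ 0.
  H_2: rank ker ∂_2 − rank ∂_3 = (4 − 3) − 0 = 1, and there is no ∂_3, so H_2 ≅ Z.

As a check, the Euler characteristic is 4 − 6 + 4 = 2, which agrees with 1 − 0 + 1 = 2.

H_0 = Z,  H_1 = 0,  H_2 = Z.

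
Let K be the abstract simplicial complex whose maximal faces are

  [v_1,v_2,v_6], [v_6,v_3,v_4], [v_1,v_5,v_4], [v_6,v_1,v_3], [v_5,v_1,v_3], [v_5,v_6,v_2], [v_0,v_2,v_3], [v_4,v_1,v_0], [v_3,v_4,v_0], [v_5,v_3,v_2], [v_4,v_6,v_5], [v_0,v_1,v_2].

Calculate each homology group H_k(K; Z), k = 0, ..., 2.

H_0 ≅ Z,  H_1 ≅ Z/2,  H_2 = 0.

K has 7 vertices, 18 edges, 12 triangles.
rank ∂_0 = 0, rank ∂_1 = 6 ⇒ b_0 = 7 − 0 − 6 = 1; all invariant factors of ∂_1 are 1 so no torsion. So H_0 ≅ Z.
rank ∂_1 = 6, rank ∂_2 = 12 ⇒ b_1 = 18 − 6 − 12 = 0; ∂_2 has invariant factor(s) [2] giving torsion. So H_1 ≅ Z/2.
rank ∂_2 = 12, rank ∂_3 = 0 ⇒ b_2 = 12 − 12 − 0 = 0. So H_2 ≅ 0.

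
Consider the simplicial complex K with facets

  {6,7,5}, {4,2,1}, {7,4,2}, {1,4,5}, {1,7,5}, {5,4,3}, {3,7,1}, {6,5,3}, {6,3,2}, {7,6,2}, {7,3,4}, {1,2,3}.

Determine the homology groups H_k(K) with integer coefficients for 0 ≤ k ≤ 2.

H_0 = Z,  H_1 = Z/2,  H_2 = 0.

Take the total order 1 < 2 < 3 < 4 < 5 < 6 < 7 on the vertex set. Then K (dimension 2) consists of the simplices:

  0-simplices (7): [1], [2], [3], [4], [5], [6], [7]
  1-simplices (18): [1,2], [1,3], [1,4], [1,5], [1,7], [2,3], [2,4], [2,6], [2,7], [3,4], [3,5], [3,6], [3,7], [4,5], [4,7], [5,6], [5,7], [6,7]
  2-simplices (12): [1,2,3], [1,2,4], [1,3,7], [1,4,5], [1,5,7], [2,3,6], [2,4,7], [2,6,7], [3,4,5], [3,4,7], [3,5,6], [5,6,7]

giving chain groups C_0 ≅ Z^7, C_1 ≅ Z^18, C_2 ≅ Z^12.

The boundary map ∂_1: C_1 → C_0 is given by ∂[p,q] = [q] − [p]. For instance
  ∂[4,7] = [7] − [4].
The 7×18 boundary matrix has rank 6 and Smith normal form diag(1,1,1,1,1,1).

Boundary ∂_2: C_2 → C_1 maps a triangle to the signed sum of its edges. For instance
  ∂[5,6,7] = [6,7] − [5,7] + [5,6],
  ∂[1,2,3] = [2,3] − [1,3] + [1,2].
This gives a 18×12 integer matrix of rank 12; reducing to Smith normal form yields diagonal entries (1,1,1,1,1,1,1,1,1,1,1,2).

Reading off H_k = ker ∂_k / im ∂_{k+1}:

  H_0: rank C_0 − rank ∂_1 = 7 − 6 = 1, and the invariant factors of ∂_1 are all 1, so H_0 ≅ Z.
  H_1: rank ker ∂_1 − rank ∂_2 = (18 − 6) − 12 = 0, and ∂_2 has invariant factor 2 > 1, so H_1 ≅ Z/2.
  H_2: rank ker ∂_2 − rank ∂_3 = (12 − 12) − 0 = 0, and there is no ∂_3, so H_2 ≅ 0.

(K is a triangulation of the real projective plane RP^2.)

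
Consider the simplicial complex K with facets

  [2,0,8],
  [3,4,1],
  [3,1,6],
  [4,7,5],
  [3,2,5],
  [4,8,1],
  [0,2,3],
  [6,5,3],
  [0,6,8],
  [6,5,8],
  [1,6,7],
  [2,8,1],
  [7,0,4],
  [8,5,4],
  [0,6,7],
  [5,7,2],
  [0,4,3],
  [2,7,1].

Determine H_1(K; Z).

Order the vertices as 0 < 1 < 2 < 3 < 4 < 5 < 6 < 7 < 8. Listing each simplex with vertices in this order, K has dimension 2 with simplices:

  0-simplices (9): [0], [1], [2], [3], [4], [5], [6], [7], [8]
  1-simplices (27): (27 of them)
  2-simplices (18): [0,2,3], [0,2,8], [0,3,4], [0,4,7], [0,6,7], [0,6,8], [1,2,7], [1,2,8], [1,3,4], [1,3,6], [1,4,8], [1,6,7], [2,3,5], [2,5,7], [3,5,6], [4,5,7], [4,5,8], [5,6,8]

so the chain groups are C_0 ≅ Z^9, C_1 ≅ Z^27, C_2 ≅ Z^18.

∂_1: C_1 → C_0 is given by ∂[p,q] = [q] − [p]. For instance
  ∂[1,6] = [6] − [1].
The 9×27 boundary matrix has rank 8 and Smith normal form diag(1,1,1,1,1,1,1,1).

The boundary map ∂_2: C_2 → C_1 sends each 2-simplex [p,q,r] to [q,r] − [p,r] + [p,q]. For instance
  ∂[3,5,6] = [5,6] − [3,6] + [3,5],
  ∂[1,2,7] = [2,7] − [1,7] + [1,2].
The resulting 27×18 matrix has rank 17, and its Smith normal form has invariant factors (1,1,1,1,1,1,1,1,1,1,1,1,1,1,1,1,1).

From H_k ≅ ker(∂_k) / im(∂_{k+1}) we obtain:

  H_1: rank ker ∂_1 − rank ∂_2 = (27 − 8) − 17 = 2, and the invariant factors of ∂_2 are all 1, so H_1 ≅ Z^2.

H_1 ≅ Z^2.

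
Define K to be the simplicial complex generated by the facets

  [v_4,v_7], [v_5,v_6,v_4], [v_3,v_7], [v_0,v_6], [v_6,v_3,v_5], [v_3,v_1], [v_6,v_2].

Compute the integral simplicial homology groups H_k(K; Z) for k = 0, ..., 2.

H_0 = Z,  H_1 = Z,  H_2 = 0.

Order the vertices as v_0 < v_1 < v_2 < v_3 < v_4 < v_5 < v_6 < v_7. Listing each simplex with vertices in this order, K has dimension 2 with simplices:

  0-simplices (8): [v_0], [v_1], [v_2], [v_3], [v_4], [v_5], [v_6], [v_7]
  1-simplices (10): [v_0,v_6], [v_1,v_3], [v_2,v_6], [v_3,v_5], [v_3,v_6], [v_3,v_7], [v_4,v_5], [v_4,v_6], [v_4,v_7], [v_5,v_6]
  2-simplices (2): [v_3,v_5,v_6], [v_4,v_5,v_6]

giving chain groups C_0 ≅ Z^8, C_1 ≅ Z^10, C_2 ≅ Z^2.

The boundary map ∂_1: C_1 → C_0 is given by ∂[p,q] = [q] − [p]. For instance
  ∂[v_2,v_6] = [v_6] − [v_2].
The 8×10 boundary matrix has rank 7 and Smith normal form diag(1,1,1,1,1,1,1).

∂_2: C_2 → C_1 sends each 2-simplex [p,q,r] to [q,r] − [p,r] + [p,q]. For instance
  ∂[v_3,v_5,v_6] = [v_5,v_6] − [v_3,v_6] + [v_3,v_5],
  ∂[v_4,v_5,v_6] = [v_5,v_6] − [v_4,v_6] + [v_4,v_5].
The 10×2 boundary matrix has rank 2 and Smith normal form diag(1,1).

Computing H_k = (kernel of ∂_k) / (image of ∂_{k+1}):

  H_0: rank C_0 − rank ∂_1 = 8 − 7 = 1, and the invariant factors of ∂_1 are all 1, so H_0 ≅ Z.
  H_1: rank ker ∂_1 − rank ∂_2 = (10 − 7) − 2 = 1, and the invariant factors of ∂_2 are all 1, so H_1 ≅ Z.
  H_2: rank ker ∂_2 − rank ∂_3 = (2 − 2) − 0 = 0, and there is no ∂_3, so H_2 ≅ 0.

As a check, the Euler characteristic is 8 − 10 + 2 = 0, which agrees with 1 − 1 + 0 = 0.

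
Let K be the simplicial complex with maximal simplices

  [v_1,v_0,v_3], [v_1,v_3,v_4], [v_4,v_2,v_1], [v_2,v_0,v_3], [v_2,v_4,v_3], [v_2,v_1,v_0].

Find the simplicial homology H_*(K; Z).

H_0 = Z,  H_1 = 0,  H_2 = Z.

K has 5 vertices, 9 edges, 6 triangles.
rank ∂_0 = 0, rank ∂_1 = 4 ⇒ b_0 = 5 − 0 − 4 = 1; all invariant factors of ∂_1 are 1 so no torsion. So H_0 = Z.
rank ∂_1 = 4, rank ∂_2 = 5 ⇒ b_1 = 9 − 4 − 5 = 0; all invariant factors of ∂_2 are 1 so no torsion. So H_1 = 0.
rank ∂_2 = 5, rank ∂_3 = 0 ⇒ b_2 = 6 − 5 − 0 = 1. So H_2 = Z.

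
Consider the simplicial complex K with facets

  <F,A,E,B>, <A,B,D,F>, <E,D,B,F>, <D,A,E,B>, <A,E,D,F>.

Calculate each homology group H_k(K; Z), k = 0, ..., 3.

Order the vertices as A < B < D < E < F. Listing each simplex with vertices in this order, K has dimension 3 with simplices:

  0-simplices (5): A, B, D, E, F
  1-simplices (10): AB, AD, AE, AF, BD, BE, BF, DE, DF, EF
  2-simplices (10): ABD, ABE, ABF, ADE, ADF, AEF, BDE, BDF, BEF, DEF
  3-simplices (5): ABDE, ABDF, ABEF, ADEF, BDEF

giving chain groups C_0 ≅ Z^5, C_1 ≅ Z^10, C_2 ≅ Z^10, C_3 ≅ Z^5.

Boundary ∂_1: C_1 → C_0 maps an edge to its endpoints' difference, ∂[p,q] = q − p.
This gives a 5×10 integer matrix of rank 4; reducing to Smith normal form yields diagonal entries (1,1,1,1).

∂_2: C_2 → C_1 maps a triangle to the signed sum of its edges. For instance
  ∂DEF = EF − DF + DE,
  ∂BDE = DE − BE + BD.
The resulting 10×10 matrix has rank 6, and its Smith normal form has invariant factors (1,1,1,1,1,1).

Boundary ∂_3: C_3 → C_2 sends each 3-simplex σ to the alternating sum Σ_i (−1)^i (σ with its i-th vertex removed). For instance
  ∂ADEF = DEF − AEF + ADF − ADE,
  ∂ABEF = BEF − AEF + ABF − ABE.
The resulting 10×5 matrix has rank 4, and its Smith normal form has invariant factors (1,1,1,1).

Computing H_k = (kernel of ∂_k) / (image of ∂_{k+1}):

  H_0: rank C_0 − rank ∂_1 = 5 − 4 = 1, and the invariant factors of ∂_1 are all 1, so H_0 = Z.
  H_1: rank ker ∂_1 − rank ∂_2 = (10 − 4) − 6 = 0, and the invariant factors of ∂_2 are all 1, so H_1 = 0.
  H_2: rank ker ∂_2 − rank ∂_3 = (10 − 6) − 4 = 0, and the invariant factors of ∂_3 are all 1, so H_2 = 0.
  H_3: rank ker ∂_3 − rank ∂_4 = (5 − 4) − 0 = 1, and there is no ∂_4, so H_3 = Z.

As a check, the Euler characteristic is 5 − 10 + 10 − 5 = 0, which agrees with 1 − 0 + 0 − 1 = 0.

H_0 ≅ Z,  H_1 = 0,  H_2 = 0,  H_3 ≅ Z.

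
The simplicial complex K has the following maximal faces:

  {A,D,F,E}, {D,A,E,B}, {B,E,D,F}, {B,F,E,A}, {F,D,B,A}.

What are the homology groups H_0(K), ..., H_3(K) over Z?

H_0 = Z,  H_1 = 0,  H_2 = 0,  H_3 = Z.

Order the vertices as A < B < D < E < F. Listing each simplex with vertices in this order, K has dimension 3 with simplices:

  0-simplices (5): A, B, D, E, F
  1-simplices (10): AB, AD, AE, AF, BD, BE, BF, DE, DF, EF
  2-simplices (10): ABD, ABE, ABF, ADE, ADF, AEF, BDE, BDF, BEF, DEF
  3-simplices (5): ABDE, ABDF, ABEF, ADEF, BDEF

so the chain groups are C_0 ≅ Z^5, C_1 ≅ Z^10, C_2 ≅ Z^10, C_3 ≅ Z^5.

Boundary ∂_1: C_1 → C_0 is given by ∂[p,q] = [q] − [p]. For instance
  ∂BE = E − B.
As a 5×10 matrix over Z this has rank 4, with invariant factors (1,1,1,1).

∂_2: C_2 → C_1 sends each 2-simplex [p,q,r] to [q,r] − [p,r] + [p,q]. For instance
  ∂BDF = DF − BF + BD,
  ∂ABD = BD − AD + AB.
The 10×10 boundary matrix has rank 6 and Smith normal form diag(1,1,1,1,1,1).

∂_3: C_3 → C_2 sends each 3-simplex σ to the alternating sum Σ_i (−1)^i (σ with its i-th vertex removed). For instance
  ∂BDEF = DEF − BEF + BDF − BDE,
  ∂ABDF = BDF − ADF + ABF − ABD.
This gives a 10×5 integer matrix of rank 4; reducing to Smith normal form yields diagonal entries (1,1,1,1).

Reading off H_k = ker ∂_k / im ∂_{k+1}:

  H_0: rank C_0 − rank ∂_1 = 5 − 4 = 1, and the invariant factors of ∂_1 are all 1, so H_0 ≅ Z.
  H_1: rank ker ∂_1 − rank ∂_2 = (10 − 4) − 6 = 0, and the invariant factors of ∂_2 are all 1, so H_1 ≅ 0.
  H_2: rank ker ∂_2 − rank ∂_3 = (10 − 6) − 4 = 0, and the invariant factors of ∂_3 are all 1, so H_2 ≅ 0.
  H_3: rank ker ∂_3 − rank ∂_4 = (5 − 4) − 0 = 1, and there is no ∂_4, so H_3 ≅ Z.

As a check, the Euler characteristic is 5 − 10 + 10 − 5 = 0, which agrees with 1 − 0 + 0 − 1 = 0.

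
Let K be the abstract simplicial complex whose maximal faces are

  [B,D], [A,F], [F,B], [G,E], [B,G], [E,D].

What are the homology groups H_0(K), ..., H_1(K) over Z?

Take the total order A < B < D < E < F < G on the vertex set. Then K (dimension 1) consists of the simplices:

  0-simplices (6): A, B, D, E, F, G
  1-simplices (6): AF, BD, BF, BG, DE, EG

so the chain groups are C_0 ≅ Z^6, C_1 ≅ Z^6.

Boundary ∂_1: C_1 → C_0 sends each edge [p,q] (with p < q) to q − p.
The 6×6 boundary matrix has rank 5 and Smith normal form diag(1,1,1,1,1).

Now H_k = ker ∂_k / im ∂_{k+1}, so:

  H_0: rank C_0 − rank ∂_1 = 6 − 5 = 1, and the invariant factors of ∂_1 are all 1, so H_0 = Z.
  H_1: rank ker ∂_1 − rank ∂_2 = (6 − 5) − 0 = 1, and there is no ∂_2, so H_1 = Z.

As a check, the Euler characteristic is 6 − 6 = 0, which agrees with 1 − 1 = 0.

H_0 = Z,  H_1 = Z.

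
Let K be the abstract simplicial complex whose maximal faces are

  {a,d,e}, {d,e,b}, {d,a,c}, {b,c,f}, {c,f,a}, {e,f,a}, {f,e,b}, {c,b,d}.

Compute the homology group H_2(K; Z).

Fix the vertex order a < b < c < d < e < f and write every simplex with vertices in increasing order. Then dim K = 2 and the simplices of K are:

  0-simplices (6): a, b, c, d, e, f
  1-simplices (12): ac, ad, ae, af, bc, bd, be, bf, cd, cf, de, ef
  2-simplices (8): acd, acf, ade, aef, bcd, bcf, bde, bef

so the chain groups are C_0 ≅ Z^6, C_1 ≅ Z^12, C_2 ≅ Z^8.

Boundary ∂_1: C_1 → C_0 maps an edge to its endpoints' difference, ∂[p,q] = q − p.
This gives a 6×12 integer matrix of rank 5; reducing to Smith normal form yields diagonal entries (1,1,1,1,1).

Boundary ∂_2: C_2 → C_1 sends each 2-simplex [p,q,r] to [q,r] − [p,r] + [p,q]. For instance
  ∂acd = cd − ad + ac,
  ∂ade = de − ae + ad.
This gives a 12×8 integer matrix of rank 7; reducing to Smith normal form yields diagonal entries (1,1,1,1,1,1,1).

Now H_k = ker ∂_k / im ∂_{k+1}, so:

  H_2: rank ker ∂_2 − rank ∂_3 = (8 − 7) − 0 = 1, and there is no ∂_3, so H_2 ≅ Z.

(K is a triangulation of the 2-sphere S^2.)

H_2 = Z.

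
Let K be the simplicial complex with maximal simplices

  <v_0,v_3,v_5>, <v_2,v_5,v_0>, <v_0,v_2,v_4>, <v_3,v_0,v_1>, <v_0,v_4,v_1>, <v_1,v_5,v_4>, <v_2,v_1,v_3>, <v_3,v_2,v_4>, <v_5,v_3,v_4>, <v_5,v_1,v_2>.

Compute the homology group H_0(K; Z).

H_0 = Z.

K has 6 vertices, 15 edges, 10 triangles.
rank ∂_0 = 0, rank ∂_1 = 5 ⇒ b_0 = 6 − 0 − 5 = 1; all invariant factors of ∂_1 are 1 so no torsion. So H_0 = Z.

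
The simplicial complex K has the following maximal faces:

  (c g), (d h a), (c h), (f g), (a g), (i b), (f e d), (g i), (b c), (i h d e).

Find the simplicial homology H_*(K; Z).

H_0 ≅ Z,  H_1 ≅ Z^4,  H_2 = 0,  H_3 = 0.

Take the total order a < b < c < d < e < f < g < h < i on the vertex set. Then K (dimension 3) consists of the simplices:

  0-simplices (9): a, b, c, d, e, f, g, h, i
  1-simplices (17): ad, ag, ah, bc, bi, cg, ch, de, df, dh, di, ef, eh, ei, fg, gi, hi
  2-simplices (6): adh, def, deh, dei, dhi, ehi
  3-simplices (1): dehi

giving chain groups C_0 ≅ Z^9, C_1 ≅ Z^17, C_2 ≅ Z^6, C_3 ≅ Z^1.

Boundary ∂_1: C_1 → C_0 maps an edge to its endpoints' difference, ∂[p,q] = q − p. For instance
  ∂ah = h − a.
The 9×17 boundary matrix has rank 8 and Smith normal form diag(1,1,1,1,1,1,1,1).

∂_2: C_2 → C_1 acts by ∂[p,q,r] = [q,r] − [p,r] + [p,q]. For instance
  ∂dhi = hi − di + dh,
  ∂ehi = hi − ei + eh.
As a 17×6 matrix over Z this has rank 5, with invariant factors (1,1,1,1,1).

∂_3: C_3 → C_2 sends each 3-simplex σ to the alternating sum Σ_i (−1)^i (σ with its i-th vertex removed). For instance
  ∂dehi = ehi − dhi + dei − deh.
The 6×1 boundary matrix has rank 1 and Smith normal form diag(1).

Now H_k = ker ∂_k / im ∂_{k+1}, so:

  H_0: rank C_0 − rank ∂_1 = 9 − 8 = 1, and the invariant factors of ∂_1 are all 1, so H_0 ≅ Z.
  H_1: rank ker ∂_1 − rank ∂_2 = (17 − 8) − 5 = 4, and the invariant factors of ∂_2 are all 1, so H_1 ≅ Z^4.
  H_2: rank ker ∂_2 − rank ∂_3 = (6 − 5) − 1 = 0, and the invariant factors of ∂_3 are all 1, so H_2 ≅ 0.
  H_3: rank ker ∂_3 − rank ∂_4 = (1 − 1) − 0 = 0, and there is no ∂_4, so H_3 ≅ 0.

As a check, the Euler characteristic is 9 − 17 + 6 − 1 = -3, which agrees with 1 − 4 + 0 − 0 = -3.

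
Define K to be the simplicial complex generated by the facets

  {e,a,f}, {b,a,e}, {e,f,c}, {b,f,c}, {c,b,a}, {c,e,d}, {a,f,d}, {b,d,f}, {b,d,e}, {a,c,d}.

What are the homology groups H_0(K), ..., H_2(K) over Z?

K has 6 vertices, 15 edges, 10 triangles.
rank ∂_0 = 0, rank ∂_1 = 5 ⇒ b_0 = 6 − 0 − 5 = 1; all invariant factors of ∂_1 are 1 so no torsion. So H_0 = Z.
rank ∂_1 = 5, rank ∂_2 = 10 ⇒ b_1 = 15 − 5 − 10 = 0; ∂_2 has invariant factor(s) [2] giving torsion. So H_1 = Z/2Z.
rank ∂_2 = 10, rank ∂_3 = 0 ⇒ b_2 = 10 − 10 − 0 = 0. So H_2 = 0.

H_0 ≅ Z,  H_1 ≅ Z/2Z,  H_2 = 0.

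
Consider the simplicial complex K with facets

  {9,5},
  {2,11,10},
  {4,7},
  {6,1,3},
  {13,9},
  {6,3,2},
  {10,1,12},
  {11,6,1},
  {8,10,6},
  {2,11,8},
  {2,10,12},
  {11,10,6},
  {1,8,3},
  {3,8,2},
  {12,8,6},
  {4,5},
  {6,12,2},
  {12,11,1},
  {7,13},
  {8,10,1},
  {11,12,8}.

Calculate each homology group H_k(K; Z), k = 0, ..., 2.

Take the total order 1 < 2 < 3 < 4 < 5 < 6 < 7 < 8 < 9 < 10 < 11 < 12 < 13 on the vertex set. Then K (dimension 2) consists of the simplices:

  0-simplices (13): [1], [2], [3], [4], [5], [6], [7], [8], [9], [10], [11], [12], [13]
  1-simplices (29): (29 of them)
  2-simplices (16): [1,3,6], [1,3,8], [1,6,11], [1,8,10], [1,10,12], [1,11,12], [2,3,6], [2,3,8], [2,6,12], [2,8,11], [2,10,11], [2,10,12], [6,8,10], [6,8,12], [6,10,11], [8,11,12]

so the chain groups are C_0 ≅ Z^13, C_1 ≅ Z^29, C_2 ≅ Z^16.

∂_1: C_1 → C_0 sends each edge [p,q] (with p < q) to q − p. For instance
  ∂[7,13] = [13] − [7].
As a 13×29 matrix over Z this has rank 11, with invariant factors (1,1,1,1,1,1,1,1,1,1,1).

Boundary ∂_2: C_2 → C_1 maps a triangle to the signed sum of its edges. For instance
  ∂[2,10,12] = [10,12] − [2,12] + [2,10],
  ∂[6,10,11] = [10,11] − [6,11] + [6,10].
As a 29×16 matrix over Z this has rank 15, with invariant factors (1,1,1,1,1,1,1,1,1,1,1,1,1,1,1).

Computing H_k = (kernel of ∂_k) / (image of ∂_{k+1}):

  H_0: rank C_0 − rank ∂_1 = 13 − 11 = 2, and the invariant factors of ∂_1 are all 1, so H_0 ≅ Z^2.
  H_1: rank ker ∂_1 − rank ∂_2 = (29 − 11) − 15 = 3, and the invariant factors of ∂_2 are all 1, so H_1 ≅ Z^3.
  H_2: rank ker ∂_2 − rank ∂_3 = (16 − 15) − 0 = 1, and there is no ∂_3, so H_2 ≅ Z.

H_0 = Z^2,  H_1 = Z^3,  H_2 = Z.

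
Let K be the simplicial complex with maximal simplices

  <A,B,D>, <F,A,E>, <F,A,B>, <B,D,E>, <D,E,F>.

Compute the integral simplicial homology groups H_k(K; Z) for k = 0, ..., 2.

H_0 = Z,  H_1 = Z,  H_2 = 0.

Fix the vertex order A < B < D < E < F and write every simplex with vertices in increasing order. Then dim K = 2 and the simplices of K are:

  0-simplices (5): A, B, D, E, F
  1-simplices (10): AB, AD, AE, AF, BD, BE, BF, DE, DF, EF
  2-simplices (5): ABD, ABF, AEF, BDE, DEF

Hence C_0 ≅ Z^5, C_1 ≅ Z^10, C_2 ≅ Z^5.

∂_1: C_1 → C_0 sends each edge [p,q] (with p < q) to q − p.
As a 5×10 matrix over Z this has rank 4, with invariant factors (1,1,1,1).

∂_2: C_2 → C_1 sends each 2-simplex [p,q,r] to [q,r] − [p,r] + [p,q]. For instance
  ∂DEF = EF − DF + DE,
  ∂ABF = BF − AF + AB.
The resulting 10×5 matrix has rank 5, and its Smith normal form has invariant factors (1,1,1,1,1).

Reading off H_k = ker ∂_k / im ∂_{k+1}:

  H_0: rank C_0 − rank ∂_1 = 5 − 4 = 1, and the invariant factors of ∂_1 are all 1, so H_0 = Z.
  H_1: rank ker ∂_1 − rank ∂_2 = (10 − 4) − 5 = 1, and the invariant factors of ∂_2 are all 1, so H_1 = Z.
  H_2: rank ker ∂_2 − rank ∂_3 = (5 − 5) − 0 = 0, and there is no ∂_3, so H_2 = 0.

(K is a triangulation of the Möbius band.)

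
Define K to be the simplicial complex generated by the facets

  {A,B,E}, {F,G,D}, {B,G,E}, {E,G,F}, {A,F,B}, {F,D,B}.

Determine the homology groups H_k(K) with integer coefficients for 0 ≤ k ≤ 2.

H_0 = Z,  H_1 = Z,  H_2 = 0.

Fix the vertex order A < B < D < E < F < G and write every simplex with vertices in increasing order. Then dim K = 2 and the simplices of K are:

  0-simplices (6): A, B, D, E, F, G
  1-simplices (12): AB, AE, AF, BD, BE, BF, BG, DF, DG, EF, EG, FG
  2-simplices (6): ABE, ABF, BDF, BEG, DFG, EFG

Hence C_0 ≅ Z^6, C_1 ≅ Z^12, C_2 ≅ Z^6.

∂_1: C_1 → C_0 is given by ∂[p,q] = [q] − [p]. For instance
  ∂DG = G − D.
This gives a 6×12 integer matrix of rank 5; reducing to Smith normal form yields diagonal entries (1,1,1,1,1).

Boundary ∂_2: C_2 → C_1 maps a triangle to the signed sum of its edges. For instance
  ∂DFG = FG − DG + DF,
  ∂BDF = DF − BF + BD.
As a 12×6 matrix over Z this has rank 6, with invariant factors (1,1,1,1,1,1).

Reading off H_k = ker ∂_k / im ∂_{k+1}:

  H_0: rank C_0 − rank ∂_1 = 6 − 5 = 1, and the invariant factors of ∂_1 are all 1, so H_0 = Z.
  H_1: rank ker ∂_1 − rank ∂_2 = (12 − 5) − 6 = 1, and the invariant factors of ∂_2 are all 1, so H_1 = Z.
  H_2: rank ker ∂_2 − rank ∂_3 = (6 − 6) − 0 = 0, and there is no ∂_3, so H_2 = 0.

(K is a triangulation of the cylinder S^1 x I.)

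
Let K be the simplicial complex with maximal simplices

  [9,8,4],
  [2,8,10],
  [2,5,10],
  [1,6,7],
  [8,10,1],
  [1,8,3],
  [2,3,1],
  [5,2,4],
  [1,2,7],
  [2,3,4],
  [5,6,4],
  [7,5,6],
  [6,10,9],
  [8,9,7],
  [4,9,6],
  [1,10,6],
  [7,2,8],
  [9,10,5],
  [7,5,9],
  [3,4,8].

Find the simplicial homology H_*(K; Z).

Take the total order 1 < 2 < 3 < 4 < 5 < 6 < 7 < 8 < 9 < 10 on the vertex set. Then K (dimension 2) consists of the simplices:

  0-simplices (10): [1], [2], [3], [4], [5], [6], [7], [8], [9], [10]
  1-simplices (30): (30 of them)
  2-simplices (20): (20 of them)

so the chain groups are C_0 ≅ Z^10, C_1 ≅ Z^30, C_2 ≅ Z^20.

Boundary ∂_1: C_1 → C_0 maps an edge to its endpoints' difference, ∂[p,q] = q − p.
As a 10×30 matrix over Z this has rank 9, with invariant factors (1,1,1,1,1,1,1,1,1).

The boundary map ∂_2: C_2 → C_1 maps a triangle to the signed sum of its edges. For instance
  ∂[7,8,9] = [8,9] − [7,9] + [7,8],
  ∂[1,2,7] = [2,7] − [1,7] + [1,2].
The 30×20 boundary matrix has rank 20 and Smith normal form diag(1,1,1,1,1,1,1,1,1,1,1,1,1,1,1,1,1,1,1,2).

Computing H_k = (kernel of ∂_k) / (image of ∂_{k+1}):

  H_0: rank C_0 − rank ∂_1 = 10 − 9 = 1, and the invariant factors of ∂_1 are all 1, so H_0 ≅ Z.
  H_1: rank ker ∂_1 − rank ∂_2 = (30 − 9) − 20 = 1, and ∂_2 has invariant factor 2 > 1, so H_1 ≅ Z × Z/2.
  H_2: rank ker ∂_2 − rank ∂_3 = (20 − 20) − 0 = 0, and there is no ∂_3, so H_2 ≅ 0.

As a check, the Euler characteristic is 10 − 30 + 20 = 0, which agrees with 1 − 1 + 0 = 0.
(K is a triangulation of the Klein bottle.)

H_0 = Z,  H_1 = Z × Z/2,  H_2 = 0.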